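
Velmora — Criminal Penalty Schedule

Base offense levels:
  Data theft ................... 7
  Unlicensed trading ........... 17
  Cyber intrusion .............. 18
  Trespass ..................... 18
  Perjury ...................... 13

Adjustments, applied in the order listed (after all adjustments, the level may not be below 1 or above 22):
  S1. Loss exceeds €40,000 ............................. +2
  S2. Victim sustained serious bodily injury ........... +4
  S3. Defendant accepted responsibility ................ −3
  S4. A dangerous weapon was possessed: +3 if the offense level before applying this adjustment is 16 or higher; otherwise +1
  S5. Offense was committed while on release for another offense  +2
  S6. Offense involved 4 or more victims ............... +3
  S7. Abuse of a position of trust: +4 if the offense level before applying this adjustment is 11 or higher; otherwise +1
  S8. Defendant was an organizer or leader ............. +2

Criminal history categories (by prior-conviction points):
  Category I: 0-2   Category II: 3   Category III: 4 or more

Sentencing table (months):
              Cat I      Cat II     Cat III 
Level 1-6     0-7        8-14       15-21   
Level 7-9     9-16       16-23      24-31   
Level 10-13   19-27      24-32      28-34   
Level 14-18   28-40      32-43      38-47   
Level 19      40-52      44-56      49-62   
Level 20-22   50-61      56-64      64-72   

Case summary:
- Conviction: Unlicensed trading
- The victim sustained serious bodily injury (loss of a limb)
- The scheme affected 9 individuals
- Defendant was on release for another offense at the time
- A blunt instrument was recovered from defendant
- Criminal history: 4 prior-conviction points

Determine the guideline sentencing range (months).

Base offense level for unlicensed trading: 17.
S2 applies: 17 + 4 = 21.
S4 applies (level before this adjustment is 21 ≥ 16, so +3): 21 + 3 = 24.
S5 applies: 24 + 2 = 26.
S6 applies: 26 + 3 = 29.
S7 does not apply.
Level 29 exceeds the maximum of 22; capped at 22.
Final offense level: 22.
Criminal history: 4 prior points → Category III (4+).
Level 22 falls in the 20-22 band.
Grid: Level 20-22 × Category III = 64-72 months.

64-72 months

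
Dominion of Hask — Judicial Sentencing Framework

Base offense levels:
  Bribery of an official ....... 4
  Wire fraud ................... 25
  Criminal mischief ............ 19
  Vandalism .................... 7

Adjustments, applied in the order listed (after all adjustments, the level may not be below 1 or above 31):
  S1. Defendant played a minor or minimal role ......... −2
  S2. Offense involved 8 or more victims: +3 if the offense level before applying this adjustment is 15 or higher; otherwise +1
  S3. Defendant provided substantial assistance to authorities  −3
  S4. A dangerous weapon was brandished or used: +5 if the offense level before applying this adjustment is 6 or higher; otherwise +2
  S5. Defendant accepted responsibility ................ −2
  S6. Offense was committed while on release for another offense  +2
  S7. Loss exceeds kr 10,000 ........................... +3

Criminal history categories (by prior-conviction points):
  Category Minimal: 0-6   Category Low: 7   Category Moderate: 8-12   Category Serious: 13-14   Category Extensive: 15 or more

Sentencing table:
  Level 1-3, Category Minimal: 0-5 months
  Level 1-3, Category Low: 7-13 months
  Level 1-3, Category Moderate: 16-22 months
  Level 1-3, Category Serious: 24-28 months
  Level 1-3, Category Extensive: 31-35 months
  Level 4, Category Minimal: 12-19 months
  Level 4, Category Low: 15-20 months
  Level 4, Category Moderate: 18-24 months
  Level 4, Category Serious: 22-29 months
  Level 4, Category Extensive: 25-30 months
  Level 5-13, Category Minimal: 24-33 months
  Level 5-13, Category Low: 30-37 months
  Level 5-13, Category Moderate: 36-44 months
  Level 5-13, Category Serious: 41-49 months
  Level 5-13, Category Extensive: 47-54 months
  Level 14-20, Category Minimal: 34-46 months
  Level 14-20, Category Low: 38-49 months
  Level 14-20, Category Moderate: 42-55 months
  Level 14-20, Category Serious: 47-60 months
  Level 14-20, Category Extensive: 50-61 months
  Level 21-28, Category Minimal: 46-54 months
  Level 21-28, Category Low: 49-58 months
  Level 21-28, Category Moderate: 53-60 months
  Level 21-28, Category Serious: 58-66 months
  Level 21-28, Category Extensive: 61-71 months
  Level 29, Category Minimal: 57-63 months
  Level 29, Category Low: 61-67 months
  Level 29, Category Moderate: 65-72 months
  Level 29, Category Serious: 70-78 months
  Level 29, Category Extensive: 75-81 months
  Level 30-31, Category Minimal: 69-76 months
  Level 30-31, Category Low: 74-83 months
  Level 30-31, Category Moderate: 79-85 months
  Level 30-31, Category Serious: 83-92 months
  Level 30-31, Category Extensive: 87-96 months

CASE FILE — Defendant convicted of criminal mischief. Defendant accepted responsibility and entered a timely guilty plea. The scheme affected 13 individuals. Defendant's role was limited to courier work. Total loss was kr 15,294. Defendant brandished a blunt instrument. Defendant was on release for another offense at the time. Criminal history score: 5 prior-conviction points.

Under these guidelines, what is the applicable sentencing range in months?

Base offense level for criminal mischief: 19.
S1 applies: 19 − 2 = 17.
S2 applies (level before this adjustment is 17 ≥ 15, so +3): 17 + 3 = 20.
S4 applies (level before this adjustment is 20 ≥ 6, so +5): 20 + 5 = 25.
S5 applies: 25 − 2 = 23.
S6 applies: 23 + 2 = 25.
S7 applies: 25 + 3 = 28.
Final offense level: 28.
Criminal history: 5 prior points → Category Minimal (0-6).
Level 28 falls in the 21-28 band.
Grid: Level 21-28 × Category Minimal = 46-54 months.

46-54 months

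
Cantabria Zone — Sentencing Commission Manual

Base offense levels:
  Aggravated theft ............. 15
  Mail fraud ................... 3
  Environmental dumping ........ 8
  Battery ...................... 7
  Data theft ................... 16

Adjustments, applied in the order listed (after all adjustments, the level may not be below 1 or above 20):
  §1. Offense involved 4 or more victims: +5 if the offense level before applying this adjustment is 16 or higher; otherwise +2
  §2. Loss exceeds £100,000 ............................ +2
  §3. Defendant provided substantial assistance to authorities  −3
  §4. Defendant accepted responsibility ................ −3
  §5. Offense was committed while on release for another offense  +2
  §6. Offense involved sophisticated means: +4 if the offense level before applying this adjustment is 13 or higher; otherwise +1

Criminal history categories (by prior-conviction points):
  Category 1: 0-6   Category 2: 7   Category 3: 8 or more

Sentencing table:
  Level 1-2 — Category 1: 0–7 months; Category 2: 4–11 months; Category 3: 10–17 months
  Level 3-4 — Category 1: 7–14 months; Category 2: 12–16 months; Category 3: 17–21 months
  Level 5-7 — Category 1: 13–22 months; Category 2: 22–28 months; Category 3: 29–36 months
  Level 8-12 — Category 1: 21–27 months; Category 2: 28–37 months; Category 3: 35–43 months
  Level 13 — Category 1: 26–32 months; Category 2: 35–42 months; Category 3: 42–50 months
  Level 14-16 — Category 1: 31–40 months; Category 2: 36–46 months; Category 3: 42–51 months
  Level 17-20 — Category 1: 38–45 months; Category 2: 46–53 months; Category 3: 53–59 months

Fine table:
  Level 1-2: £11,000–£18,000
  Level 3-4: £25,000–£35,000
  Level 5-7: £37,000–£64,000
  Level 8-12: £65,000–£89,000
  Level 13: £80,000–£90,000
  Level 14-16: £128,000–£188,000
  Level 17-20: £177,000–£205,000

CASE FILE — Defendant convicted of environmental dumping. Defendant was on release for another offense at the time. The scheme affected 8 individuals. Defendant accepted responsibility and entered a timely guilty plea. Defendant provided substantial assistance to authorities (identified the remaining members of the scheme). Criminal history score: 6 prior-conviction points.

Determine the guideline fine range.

Base offense level for environmental dumping: 8.
§1 applies (level before this adjustment is 8 < 16, so +2): 8 + 2 = 10.
§2 does not apply.
§3 applies: 10 − 3 = 7.
§4 applies: 7 − 3 = 4.
§5 applies: 4 + 2 = 6.
Final offense level: 6.
Level 6 falls in the 5-7 band.
Fine table: Level 5-7 → £37,000–£64,000.

£37,000–£64,000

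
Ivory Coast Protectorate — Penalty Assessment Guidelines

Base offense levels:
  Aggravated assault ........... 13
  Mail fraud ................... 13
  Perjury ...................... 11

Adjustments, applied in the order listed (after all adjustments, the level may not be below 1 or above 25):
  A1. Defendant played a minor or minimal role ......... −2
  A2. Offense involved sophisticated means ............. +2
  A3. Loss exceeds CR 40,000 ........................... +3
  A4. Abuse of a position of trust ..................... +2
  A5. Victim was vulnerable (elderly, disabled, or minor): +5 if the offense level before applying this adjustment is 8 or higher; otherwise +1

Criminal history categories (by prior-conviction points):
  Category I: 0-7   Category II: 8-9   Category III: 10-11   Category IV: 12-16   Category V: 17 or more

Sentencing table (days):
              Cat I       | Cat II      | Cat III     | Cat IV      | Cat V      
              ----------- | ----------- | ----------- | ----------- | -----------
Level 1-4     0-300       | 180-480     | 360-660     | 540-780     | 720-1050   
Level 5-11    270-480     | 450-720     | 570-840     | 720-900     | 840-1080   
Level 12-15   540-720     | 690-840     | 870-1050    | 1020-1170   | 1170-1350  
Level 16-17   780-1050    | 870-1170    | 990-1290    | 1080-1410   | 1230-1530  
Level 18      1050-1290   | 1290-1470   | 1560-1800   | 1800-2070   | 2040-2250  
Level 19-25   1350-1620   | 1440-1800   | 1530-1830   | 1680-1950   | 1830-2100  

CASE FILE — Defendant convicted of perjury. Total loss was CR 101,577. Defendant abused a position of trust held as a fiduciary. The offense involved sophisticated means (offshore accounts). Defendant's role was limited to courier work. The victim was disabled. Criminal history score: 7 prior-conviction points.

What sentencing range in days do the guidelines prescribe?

1350-1620 days

Base offense level for perjury: 11.
A1 applies: 11 − 2 = 9.
A2 applies: 9 + 2 = 11.
A3 applies: 11 + 3 = 14.
A4 applies: 14 + 2 = 16.
A5 applies (level before this adjustment is 16 ≥ 8, so +5): 16 + 5 = 21.
Final offense level: 21.
Criminal history: 7 prior points → Category I (0-7).
Level 21 falls in the 19-25 band.
Grid: Level 19-25 × Category I = 1350-1620 days.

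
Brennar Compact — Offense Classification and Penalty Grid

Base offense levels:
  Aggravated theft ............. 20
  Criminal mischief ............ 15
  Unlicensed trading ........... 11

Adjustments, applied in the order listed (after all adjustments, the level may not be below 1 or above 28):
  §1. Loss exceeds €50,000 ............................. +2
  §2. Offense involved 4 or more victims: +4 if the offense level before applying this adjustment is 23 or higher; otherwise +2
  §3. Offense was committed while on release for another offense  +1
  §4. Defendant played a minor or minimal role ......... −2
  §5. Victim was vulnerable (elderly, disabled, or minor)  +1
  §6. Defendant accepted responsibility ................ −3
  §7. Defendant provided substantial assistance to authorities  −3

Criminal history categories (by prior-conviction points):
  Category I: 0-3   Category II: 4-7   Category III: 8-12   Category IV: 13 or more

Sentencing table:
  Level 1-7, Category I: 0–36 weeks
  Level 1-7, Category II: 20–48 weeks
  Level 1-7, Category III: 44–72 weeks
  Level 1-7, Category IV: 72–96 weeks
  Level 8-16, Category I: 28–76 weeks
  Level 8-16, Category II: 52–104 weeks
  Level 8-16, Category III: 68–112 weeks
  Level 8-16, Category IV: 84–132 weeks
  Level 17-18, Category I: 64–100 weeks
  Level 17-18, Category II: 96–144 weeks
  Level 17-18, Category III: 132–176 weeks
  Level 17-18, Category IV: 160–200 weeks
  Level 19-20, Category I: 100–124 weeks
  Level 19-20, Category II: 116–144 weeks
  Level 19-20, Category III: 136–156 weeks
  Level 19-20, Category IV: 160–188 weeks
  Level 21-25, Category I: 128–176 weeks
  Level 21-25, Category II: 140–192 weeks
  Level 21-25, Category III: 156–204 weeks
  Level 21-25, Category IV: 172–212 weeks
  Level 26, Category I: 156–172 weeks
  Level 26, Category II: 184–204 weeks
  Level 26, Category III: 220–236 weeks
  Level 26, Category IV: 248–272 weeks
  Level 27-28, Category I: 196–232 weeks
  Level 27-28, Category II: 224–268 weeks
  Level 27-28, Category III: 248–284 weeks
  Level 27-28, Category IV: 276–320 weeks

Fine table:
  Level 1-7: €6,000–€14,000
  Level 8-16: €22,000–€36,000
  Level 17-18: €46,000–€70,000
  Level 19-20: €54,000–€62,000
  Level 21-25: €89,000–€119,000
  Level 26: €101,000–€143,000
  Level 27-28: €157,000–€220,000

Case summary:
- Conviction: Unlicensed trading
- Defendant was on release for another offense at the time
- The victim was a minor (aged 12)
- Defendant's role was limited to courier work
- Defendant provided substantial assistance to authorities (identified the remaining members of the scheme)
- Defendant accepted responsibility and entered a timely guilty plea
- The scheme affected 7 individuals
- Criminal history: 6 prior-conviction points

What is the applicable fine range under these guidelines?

Base offense level for unlicensed trading: 11.
§2 applies (level before this adjustment is 11 < 23, so +2): 11 + 2 = 13.
§3 applies: 13 + 1 = 14.
§4 applies: 14 − 2 = 12.
§5 applies: 12 + 1 = 13.
§6 applies: 13 − 3 = 10.
§7 applies: 10 − 3 = 7.
Final offense level: 7.
Level 7 falls in the 1-7 band.
Fine table: Level 1-7 → €6,000–€14,000.

€6,000–€14,000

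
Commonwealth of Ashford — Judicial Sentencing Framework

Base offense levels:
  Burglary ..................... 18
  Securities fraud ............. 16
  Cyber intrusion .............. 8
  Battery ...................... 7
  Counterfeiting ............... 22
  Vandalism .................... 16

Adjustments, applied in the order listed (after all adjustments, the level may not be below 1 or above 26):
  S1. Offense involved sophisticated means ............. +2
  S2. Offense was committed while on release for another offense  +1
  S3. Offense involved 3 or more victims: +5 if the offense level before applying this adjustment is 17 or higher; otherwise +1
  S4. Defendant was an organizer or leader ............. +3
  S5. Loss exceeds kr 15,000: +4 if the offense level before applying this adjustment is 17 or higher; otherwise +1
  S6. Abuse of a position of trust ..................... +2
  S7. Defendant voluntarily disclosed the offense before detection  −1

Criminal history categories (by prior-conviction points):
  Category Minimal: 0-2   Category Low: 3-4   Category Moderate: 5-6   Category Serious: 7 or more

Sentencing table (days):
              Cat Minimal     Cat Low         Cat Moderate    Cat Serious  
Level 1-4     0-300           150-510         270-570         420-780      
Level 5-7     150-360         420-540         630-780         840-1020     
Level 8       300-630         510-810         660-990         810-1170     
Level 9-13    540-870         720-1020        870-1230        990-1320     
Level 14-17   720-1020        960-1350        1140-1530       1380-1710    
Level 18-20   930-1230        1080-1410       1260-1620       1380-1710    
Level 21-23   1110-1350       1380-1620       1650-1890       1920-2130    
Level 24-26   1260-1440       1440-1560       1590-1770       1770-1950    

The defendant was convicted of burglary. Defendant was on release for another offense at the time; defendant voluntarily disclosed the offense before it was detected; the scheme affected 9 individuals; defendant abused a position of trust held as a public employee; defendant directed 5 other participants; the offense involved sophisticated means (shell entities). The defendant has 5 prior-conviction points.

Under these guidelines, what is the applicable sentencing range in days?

1590-1770 days

Base offense level for burglary: 18.
S1 applies: 18 + 2 = 20.
S2 applies: 20 + 1 = 21.
S3 applies (level before this adjustment is 21 ≥ 17, so +5): 21 + 5 = 26.
S4 applies: 26 + 3 = 29.
S5 does not apply.
S6 applies: 29 + 2 = 31.
S7 applies: 31 − 1 = 30.
Level 30 exceeds the maximum of 26; capped at 26.
Final offense level: 26.
Criminal history: 5 prior points → Category Moderate (5-6).
Level 26 falls in the 24-26 band.
Grid: Level 24-26 × Category Moderate = 1590-1770 days.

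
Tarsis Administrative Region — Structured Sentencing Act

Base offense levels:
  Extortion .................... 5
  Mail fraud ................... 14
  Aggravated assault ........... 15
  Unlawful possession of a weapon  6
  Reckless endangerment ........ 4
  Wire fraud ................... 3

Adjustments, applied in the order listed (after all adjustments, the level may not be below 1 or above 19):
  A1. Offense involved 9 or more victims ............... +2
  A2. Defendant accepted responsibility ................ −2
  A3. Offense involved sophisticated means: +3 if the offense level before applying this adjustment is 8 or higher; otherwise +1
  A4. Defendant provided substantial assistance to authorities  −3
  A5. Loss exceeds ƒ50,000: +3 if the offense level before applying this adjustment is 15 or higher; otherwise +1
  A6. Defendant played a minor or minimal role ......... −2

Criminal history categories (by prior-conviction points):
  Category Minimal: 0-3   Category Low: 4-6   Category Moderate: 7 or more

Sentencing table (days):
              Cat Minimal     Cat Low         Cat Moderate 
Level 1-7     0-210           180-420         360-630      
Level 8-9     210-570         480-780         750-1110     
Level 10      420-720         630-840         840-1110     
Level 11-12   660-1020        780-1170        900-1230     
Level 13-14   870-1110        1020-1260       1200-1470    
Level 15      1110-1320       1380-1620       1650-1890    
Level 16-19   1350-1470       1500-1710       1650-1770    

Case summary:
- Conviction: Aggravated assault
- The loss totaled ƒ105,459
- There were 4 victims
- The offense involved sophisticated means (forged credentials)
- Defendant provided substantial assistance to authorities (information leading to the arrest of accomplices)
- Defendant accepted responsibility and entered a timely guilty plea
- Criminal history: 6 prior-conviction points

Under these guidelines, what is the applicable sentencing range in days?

Base offense level for aggravated assault: 15.
A2 applies: 15 − 2 = 13.
A3 applies (level before this adjustment is 13 ≥ 8, so +3): 13 + 3 = 16.
A4 applies: 16 − 3 = 13.
A5 applies (level before this adjustment is 13 < 15, so +1): 13 + 1 = 14.
A6 does not apply.
Final offense level: 14.
Criminal history: 6 prior points → Category Low (4-6).
Level 14 falls in the 13-14 band.
Grid: Level 13-14 × Category Low = 1020-1260 days.

1020-1260 days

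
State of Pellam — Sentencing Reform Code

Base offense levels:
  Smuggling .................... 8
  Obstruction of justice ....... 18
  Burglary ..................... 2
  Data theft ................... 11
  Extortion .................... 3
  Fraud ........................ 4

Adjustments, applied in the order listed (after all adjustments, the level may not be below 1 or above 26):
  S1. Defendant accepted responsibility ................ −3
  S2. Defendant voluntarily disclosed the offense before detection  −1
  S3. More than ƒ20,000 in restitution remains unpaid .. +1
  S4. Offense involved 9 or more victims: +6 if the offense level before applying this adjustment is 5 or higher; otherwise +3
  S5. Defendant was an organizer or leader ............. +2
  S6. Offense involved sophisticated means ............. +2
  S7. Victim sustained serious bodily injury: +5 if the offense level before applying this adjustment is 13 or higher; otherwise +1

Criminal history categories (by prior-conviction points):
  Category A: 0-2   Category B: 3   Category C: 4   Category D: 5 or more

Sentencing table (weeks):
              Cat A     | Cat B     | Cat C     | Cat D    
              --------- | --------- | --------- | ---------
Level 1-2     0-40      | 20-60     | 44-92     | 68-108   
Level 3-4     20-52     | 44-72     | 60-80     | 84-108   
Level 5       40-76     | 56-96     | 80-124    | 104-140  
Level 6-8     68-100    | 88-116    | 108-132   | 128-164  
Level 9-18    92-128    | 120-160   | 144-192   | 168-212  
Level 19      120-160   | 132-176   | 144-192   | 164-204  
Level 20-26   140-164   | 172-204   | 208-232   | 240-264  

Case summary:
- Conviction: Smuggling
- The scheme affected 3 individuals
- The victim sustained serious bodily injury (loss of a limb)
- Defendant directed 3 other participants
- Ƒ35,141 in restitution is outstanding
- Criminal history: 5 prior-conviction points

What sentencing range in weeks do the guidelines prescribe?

168-212 weeks

Base offense level for smuggling: 8.
S3 applies: 8 + 1 = 9.
S4 does not apply.
S5 applies: 9 + 2 = 11.
S6 does not apply.
S7 applies (level before this adjustment is 11 < 13, so +1): 11 + 1 = 12.
Final offense level: 12.
Criminal history: 5 prior points → Category D (5+).
Level 12 falls in the 9-18 band.
Grid: Level 9-18 × Category D = 168-212 weeks.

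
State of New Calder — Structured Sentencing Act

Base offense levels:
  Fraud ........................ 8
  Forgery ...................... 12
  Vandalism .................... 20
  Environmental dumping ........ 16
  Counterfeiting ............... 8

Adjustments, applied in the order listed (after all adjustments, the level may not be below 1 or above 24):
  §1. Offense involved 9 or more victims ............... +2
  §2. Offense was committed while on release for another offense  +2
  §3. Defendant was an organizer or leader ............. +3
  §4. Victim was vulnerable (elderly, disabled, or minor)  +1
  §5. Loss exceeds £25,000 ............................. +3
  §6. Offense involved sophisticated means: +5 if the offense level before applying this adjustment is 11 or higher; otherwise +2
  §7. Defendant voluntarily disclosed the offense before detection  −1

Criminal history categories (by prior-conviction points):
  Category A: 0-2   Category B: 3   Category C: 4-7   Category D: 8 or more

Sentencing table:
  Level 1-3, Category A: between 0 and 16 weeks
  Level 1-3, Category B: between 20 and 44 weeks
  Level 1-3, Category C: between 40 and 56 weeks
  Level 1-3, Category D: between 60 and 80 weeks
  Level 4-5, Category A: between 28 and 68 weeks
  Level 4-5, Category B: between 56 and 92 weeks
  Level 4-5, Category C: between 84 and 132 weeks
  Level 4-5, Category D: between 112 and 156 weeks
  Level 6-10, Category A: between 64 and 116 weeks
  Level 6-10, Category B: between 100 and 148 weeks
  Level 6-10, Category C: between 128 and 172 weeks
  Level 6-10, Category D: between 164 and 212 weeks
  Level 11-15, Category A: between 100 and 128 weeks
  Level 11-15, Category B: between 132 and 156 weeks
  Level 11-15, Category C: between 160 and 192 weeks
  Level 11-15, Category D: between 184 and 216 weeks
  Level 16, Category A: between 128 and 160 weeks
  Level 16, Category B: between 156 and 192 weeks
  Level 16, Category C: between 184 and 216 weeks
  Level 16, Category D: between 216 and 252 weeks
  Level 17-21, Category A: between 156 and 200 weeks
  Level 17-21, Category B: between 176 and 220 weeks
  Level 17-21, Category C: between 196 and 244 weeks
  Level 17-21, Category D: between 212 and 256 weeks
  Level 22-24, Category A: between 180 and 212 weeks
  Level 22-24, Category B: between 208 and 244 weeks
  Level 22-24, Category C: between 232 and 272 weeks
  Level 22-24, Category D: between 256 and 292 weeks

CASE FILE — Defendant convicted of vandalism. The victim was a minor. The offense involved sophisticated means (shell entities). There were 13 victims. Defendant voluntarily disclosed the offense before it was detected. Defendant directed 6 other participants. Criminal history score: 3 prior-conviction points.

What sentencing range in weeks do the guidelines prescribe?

208-244 weeks

Base offense level for vandalism: 20.
§1 applies: 20 + 2 = 22.
§3 applies: 22 + 3 = 25.
§4 applies: 25 + 1 = 26.
§6 applies (level before this adjustment is 26 ≥ 11, so +5): 26 + 5 = 31.
§7 applies: 31 − 1 = 30.
Level 30 exceeds the maximum of 24; capped at 24.
Final offense level: 24.
Criminal history: 3 prior points → Category B (3).
Level 24 falls in the 22-24 band.
Grid: Level 22-24 × Category B = 208-244 weeks.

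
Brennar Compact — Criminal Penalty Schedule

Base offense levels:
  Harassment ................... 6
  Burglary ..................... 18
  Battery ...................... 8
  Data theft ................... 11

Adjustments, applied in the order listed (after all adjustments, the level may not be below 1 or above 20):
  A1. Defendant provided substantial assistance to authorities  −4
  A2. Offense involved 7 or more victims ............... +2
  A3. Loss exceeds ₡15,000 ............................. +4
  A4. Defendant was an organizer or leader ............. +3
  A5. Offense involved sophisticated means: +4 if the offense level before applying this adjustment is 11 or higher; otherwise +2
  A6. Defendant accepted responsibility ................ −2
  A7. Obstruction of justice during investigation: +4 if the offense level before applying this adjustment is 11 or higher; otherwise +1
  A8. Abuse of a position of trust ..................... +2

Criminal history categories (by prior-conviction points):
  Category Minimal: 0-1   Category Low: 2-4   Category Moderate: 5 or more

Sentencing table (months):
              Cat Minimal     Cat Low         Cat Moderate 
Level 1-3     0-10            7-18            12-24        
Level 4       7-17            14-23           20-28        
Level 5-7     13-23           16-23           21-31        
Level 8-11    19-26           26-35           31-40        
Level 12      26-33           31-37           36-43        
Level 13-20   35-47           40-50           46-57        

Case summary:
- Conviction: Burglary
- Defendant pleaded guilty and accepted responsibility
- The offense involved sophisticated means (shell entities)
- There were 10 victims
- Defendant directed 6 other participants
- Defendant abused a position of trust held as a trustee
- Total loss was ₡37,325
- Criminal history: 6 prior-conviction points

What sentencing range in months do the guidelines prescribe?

46-57 months

Base offense level for burglary: 18.
A2 applies: 18 + 2 = 20.
A3 applies: 20 + 4 = 24.
A4 applies: 24 + 3 = 27.
A5 applies (level before this adjustment is 27 ≥ 11, so +4): 27 + 4 = 31.
A6 applies: 31 − 2 = 29.
A8 applies: 29 + 2 = 31.
Level 31 exceeds the maximum of 20; capped at 20.
Final offense level: 20.
Criminal history: 6 prior points → Category Moderate (5+).
Level 20 falls in the 13-20 band.
Grid: Level 13-20 × Category Moderate = 46-57 months.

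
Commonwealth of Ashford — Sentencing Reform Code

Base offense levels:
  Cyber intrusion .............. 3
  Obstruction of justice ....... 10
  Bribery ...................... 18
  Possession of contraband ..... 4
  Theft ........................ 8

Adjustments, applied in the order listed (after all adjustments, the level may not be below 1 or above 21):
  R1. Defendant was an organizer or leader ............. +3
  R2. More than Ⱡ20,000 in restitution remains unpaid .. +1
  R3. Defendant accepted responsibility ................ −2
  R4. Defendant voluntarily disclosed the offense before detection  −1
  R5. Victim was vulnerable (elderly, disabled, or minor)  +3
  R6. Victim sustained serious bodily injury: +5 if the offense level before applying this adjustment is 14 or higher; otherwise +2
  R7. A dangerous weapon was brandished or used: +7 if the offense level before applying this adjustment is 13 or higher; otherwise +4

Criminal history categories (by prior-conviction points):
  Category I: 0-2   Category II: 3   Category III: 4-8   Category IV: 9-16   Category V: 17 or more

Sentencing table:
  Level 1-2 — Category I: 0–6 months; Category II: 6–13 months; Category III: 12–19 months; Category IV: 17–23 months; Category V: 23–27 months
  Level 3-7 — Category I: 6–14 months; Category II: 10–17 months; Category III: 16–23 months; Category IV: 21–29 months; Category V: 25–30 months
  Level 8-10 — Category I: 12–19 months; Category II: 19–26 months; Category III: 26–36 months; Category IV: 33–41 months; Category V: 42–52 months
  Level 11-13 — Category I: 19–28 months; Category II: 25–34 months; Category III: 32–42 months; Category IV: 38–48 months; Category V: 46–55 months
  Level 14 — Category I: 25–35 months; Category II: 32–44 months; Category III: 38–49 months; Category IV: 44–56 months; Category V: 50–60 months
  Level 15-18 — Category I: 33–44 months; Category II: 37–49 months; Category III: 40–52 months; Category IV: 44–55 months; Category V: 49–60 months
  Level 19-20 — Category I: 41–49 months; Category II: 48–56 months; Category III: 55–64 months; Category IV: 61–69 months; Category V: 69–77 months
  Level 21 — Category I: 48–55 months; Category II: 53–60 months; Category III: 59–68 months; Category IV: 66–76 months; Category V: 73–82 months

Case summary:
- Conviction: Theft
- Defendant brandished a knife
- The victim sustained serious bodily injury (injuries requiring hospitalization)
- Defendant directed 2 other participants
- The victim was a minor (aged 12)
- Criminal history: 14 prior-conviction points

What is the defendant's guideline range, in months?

66-76 months

Base offense level for theft: 8.
R1 applies: 8 + 3 = 11.
R3 does not apply.
R4 does not apply.
R5 applies: 11 + 3 = 14.
R6 applies (level before this adjustment is 14 ≥ 14, so +5): 14 + 5 = 19.
R7 applies (level before this adjustment is 19 ≥ 13, so +7): 19 + 7 = 26.
Level 26 exceeds the maximum of 21; capped at 21.
Final offense level: 21.
Criminal history: 14 prior points → Category IV (9-16).
Level 21 falls in the 21 band.
Grid: Level 21 × Category IV = 66-76 months.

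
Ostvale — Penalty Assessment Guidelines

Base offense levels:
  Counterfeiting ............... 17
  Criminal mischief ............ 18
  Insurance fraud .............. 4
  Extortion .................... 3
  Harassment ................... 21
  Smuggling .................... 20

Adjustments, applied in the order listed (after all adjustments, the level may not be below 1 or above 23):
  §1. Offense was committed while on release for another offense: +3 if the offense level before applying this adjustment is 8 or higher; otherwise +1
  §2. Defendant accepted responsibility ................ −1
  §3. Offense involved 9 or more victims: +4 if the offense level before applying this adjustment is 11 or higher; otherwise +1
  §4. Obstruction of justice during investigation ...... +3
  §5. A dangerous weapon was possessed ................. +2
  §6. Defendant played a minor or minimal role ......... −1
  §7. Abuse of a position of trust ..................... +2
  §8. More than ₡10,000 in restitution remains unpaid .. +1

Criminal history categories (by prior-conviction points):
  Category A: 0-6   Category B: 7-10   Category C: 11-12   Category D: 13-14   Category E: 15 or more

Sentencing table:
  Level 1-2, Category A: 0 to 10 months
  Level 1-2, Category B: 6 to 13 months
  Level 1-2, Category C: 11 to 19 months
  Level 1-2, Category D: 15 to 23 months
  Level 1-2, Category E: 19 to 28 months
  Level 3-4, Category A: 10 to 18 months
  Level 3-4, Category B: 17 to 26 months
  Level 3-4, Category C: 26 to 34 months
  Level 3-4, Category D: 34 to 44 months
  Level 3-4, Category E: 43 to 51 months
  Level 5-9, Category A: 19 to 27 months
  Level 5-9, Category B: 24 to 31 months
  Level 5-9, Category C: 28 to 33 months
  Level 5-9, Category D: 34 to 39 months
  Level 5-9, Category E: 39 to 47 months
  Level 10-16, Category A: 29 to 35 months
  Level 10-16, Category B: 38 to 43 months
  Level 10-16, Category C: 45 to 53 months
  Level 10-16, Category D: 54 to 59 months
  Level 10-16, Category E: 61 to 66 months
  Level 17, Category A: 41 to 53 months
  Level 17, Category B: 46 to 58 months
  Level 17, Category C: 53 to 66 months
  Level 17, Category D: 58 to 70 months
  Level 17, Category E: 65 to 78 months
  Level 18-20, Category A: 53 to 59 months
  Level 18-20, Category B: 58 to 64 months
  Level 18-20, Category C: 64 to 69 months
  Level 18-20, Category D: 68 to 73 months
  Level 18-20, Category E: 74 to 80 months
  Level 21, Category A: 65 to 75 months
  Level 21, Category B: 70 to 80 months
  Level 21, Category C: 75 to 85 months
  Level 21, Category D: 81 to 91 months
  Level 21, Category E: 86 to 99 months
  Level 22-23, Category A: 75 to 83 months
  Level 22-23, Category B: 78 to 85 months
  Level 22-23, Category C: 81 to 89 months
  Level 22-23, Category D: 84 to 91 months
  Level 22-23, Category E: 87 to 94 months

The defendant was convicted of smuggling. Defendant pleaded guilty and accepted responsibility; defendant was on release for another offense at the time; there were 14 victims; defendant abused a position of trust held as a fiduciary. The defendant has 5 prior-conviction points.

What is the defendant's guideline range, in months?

75-83 months

Base offense level for smuggling: 20.
§1 applies (level before this adjustment is 20 ≥ 8, so +3): 20 + 3 = 23.
§2 applies: 23 − 1 = 22.
§3 applies (level before this adjustment is 22 ≥ 11, so +4): 22 + 4 = 26.
§4 does not apply.
§7 applies: 26 + 2 = 28.
§8 does not apply.
Level 28 exceeds the maximum of 23; capped at 23.
Final offense level: 23.
Criminal history: 5 prior points → Category A (0-6).
Level 23 falls in the 22-23 band.
Grid: Level 22-23 × Category A = 75-83 months.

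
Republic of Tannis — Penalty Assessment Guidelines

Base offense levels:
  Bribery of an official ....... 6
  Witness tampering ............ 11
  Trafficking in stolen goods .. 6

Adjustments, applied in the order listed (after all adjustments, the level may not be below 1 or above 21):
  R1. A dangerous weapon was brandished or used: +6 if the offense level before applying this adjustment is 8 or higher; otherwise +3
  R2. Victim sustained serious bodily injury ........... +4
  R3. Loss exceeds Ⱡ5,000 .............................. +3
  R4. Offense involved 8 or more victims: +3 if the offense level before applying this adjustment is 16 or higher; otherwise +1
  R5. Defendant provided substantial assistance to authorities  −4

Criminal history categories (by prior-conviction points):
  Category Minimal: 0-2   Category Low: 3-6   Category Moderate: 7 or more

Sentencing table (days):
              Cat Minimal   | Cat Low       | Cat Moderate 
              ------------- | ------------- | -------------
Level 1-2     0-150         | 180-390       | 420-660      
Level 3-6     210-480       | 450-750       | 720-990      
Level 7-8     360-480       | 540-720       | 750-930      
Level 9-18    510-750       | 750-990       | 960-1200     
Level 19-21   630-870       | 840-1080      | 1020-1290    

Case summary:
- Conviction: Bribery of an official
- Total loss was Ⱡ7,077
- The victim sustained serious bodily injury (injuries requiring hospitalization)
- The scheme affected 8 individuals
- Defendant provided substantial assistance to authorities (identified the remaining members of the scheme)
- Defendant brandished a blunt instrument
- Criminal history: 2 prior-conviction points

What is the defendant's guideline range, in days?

Base offense level for bribery of an official: 6.
R1 applies (level before this adjustment is 6 < 8, so +3): 6 + 3 = 9.
R2 applies: 9 + 4 = 13.
R3 applies: 13 + 3 = 16.
R4 applies (level before this adjustment is 16 ≥ 16, so +3): 16 + 3 = 19.
R5 applies: 19 − 4 = 15.
Final offense level: 15.
Criminal history: 2 prior points → Category Minimal (0-2).
Level 15 falls in the 9-18 band.
Grid: Level 9-18 × Category Minimal = 510-750 days.

510-750 days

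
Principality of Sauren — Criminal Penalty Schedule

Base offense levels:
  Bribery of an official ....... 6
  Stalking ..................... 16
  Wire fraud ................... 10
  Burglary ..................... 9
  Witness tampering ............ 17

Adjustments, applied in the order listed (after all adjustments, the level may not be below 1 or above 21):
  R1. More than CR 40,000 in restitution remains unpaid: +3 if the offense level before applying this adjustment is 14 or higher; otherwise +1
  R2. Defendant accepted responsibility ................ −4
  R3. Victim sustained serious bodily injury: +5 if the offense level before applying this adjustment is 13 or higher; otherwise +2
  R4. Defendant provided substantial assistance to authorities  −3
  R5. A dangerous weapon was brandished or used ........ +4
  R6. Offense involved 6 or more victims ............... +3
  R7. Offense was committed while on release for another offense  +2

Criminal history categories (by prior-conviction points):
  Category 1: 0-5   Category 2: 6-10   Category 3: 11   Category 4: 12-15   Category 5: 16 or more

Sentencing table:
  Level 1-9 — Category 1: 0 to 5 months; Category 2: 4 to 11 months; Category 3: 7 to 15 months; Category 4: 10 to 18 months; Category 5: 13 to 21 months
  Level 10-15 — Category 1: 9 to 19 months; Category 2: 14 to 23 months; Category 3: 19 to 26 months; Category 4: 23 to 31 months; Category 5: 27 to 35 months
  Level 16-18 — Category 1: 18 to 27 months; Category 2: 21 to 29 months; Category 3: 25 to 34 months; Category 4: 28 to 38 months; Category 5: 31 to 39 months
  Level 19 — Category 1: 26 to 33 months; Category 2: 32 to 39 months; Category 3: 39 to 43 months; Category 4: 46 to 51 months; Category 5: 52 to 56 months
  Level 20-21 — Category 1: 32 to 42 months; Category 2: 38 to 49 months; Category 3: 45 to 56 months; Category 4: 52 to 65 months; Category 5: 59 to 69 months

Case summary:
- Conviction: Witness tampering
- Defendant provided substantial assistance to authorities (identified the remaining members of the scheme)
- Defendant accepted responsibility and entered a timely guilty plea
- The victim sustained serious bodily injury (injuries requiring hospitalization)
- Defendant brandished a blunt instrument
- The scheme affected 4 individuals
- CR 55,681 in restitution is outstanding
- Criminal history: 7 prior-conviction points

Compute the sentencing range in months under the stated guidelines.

Base offense level for witness tampering: 17.
R1 applies (level before this adjustment is 17 ≥ 14, so +3): 17 + 3 = 20.
R2 applies: 20 − 4 = 16.
R3 applies (level before this adjustment is 16 ≥ 13, so +5): 16 + 5 = 21.
R4 applies: 21 − 3 = 18.
R5 applies: 18 + 4 = 22.
R6 does not apply.
Level 22 exceeds the maximum of 21; capped at 21.
Final offense level: 21.
Criminal history: 7 prior points → Category 2 (6-10).
Level 21 falls in the 20-21 band.
Grid: Level 20-21 × Category 2 = 38-49 months.

38-49 months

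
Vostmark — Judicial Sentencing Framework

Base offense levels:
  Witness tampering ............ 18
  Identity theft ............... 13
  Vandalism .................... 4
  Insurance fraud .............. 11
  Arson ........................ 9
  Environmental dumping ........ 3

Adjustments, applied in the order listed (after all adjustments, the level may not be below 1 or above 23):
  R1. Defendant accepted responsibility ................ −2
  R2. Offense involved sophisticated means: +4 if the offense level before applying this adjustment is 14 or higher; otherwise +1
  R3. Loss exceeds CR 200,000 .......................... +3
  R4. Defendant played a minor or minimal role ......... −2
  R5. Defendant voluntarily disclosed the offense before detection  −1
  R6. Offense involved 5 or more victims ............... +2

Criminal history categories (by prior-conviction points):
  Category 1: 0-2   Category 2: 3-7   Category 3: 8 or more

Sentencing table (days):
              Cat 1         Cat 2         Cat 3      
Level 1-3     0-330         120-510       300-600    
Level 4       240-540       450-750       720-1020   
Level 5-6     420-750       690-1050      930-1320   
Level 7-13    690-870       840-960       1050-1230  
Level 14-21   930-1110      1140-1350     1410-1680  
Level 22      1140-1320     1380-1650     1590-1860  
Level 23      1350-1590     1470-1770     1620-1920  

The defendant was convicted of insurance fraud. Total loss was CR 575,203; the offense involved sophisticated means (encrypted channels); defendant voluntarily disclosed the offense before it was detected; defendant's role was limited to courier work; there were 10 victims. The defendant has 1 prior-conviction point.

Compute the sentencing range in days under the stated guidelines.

Base offense level for insurance fraud: 11.
R1 does not apply.
R2 applies (level before this adjustment is 11 < 14, so +1): 11 + 1 = 12.
R3 applies: 12 + 3 = 15.
R4 applies: 15 − 2 = 13.
R5 applies: 13 − 1 = 12.
R6 applies: 12 + 2 = 14.
Final offense level: 14.
Criminal history: 1 prior point → Category 1 (0-2).
Level 14 falls in the 14-21 band.
Grid: Level 14-21 × Category 1 = 930-1110 days.

930-1110 days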